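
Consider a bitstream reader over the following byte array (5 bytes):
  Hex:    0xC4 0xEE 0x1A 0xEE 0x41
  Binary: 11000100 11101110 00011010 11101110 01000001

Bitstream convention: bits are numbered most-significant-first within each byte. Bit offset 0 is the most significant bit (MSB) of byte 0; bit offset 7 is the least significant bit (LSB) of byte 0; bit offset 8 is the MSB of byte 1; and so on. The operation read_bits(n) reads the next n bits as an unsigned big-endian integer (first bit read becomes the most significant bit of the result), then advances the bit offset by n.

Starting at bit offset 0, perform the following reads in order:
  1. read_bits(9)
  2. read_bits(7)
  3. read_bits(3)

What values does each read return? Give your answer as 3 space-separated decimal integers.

Answer: 393 110 0

Derivation:
Read 1: bits[0:9] width=9 -> value=393 (bin 110001001); offset now 9 = byte 1 bit 1; 31 bits remain
Read 2: bits[9:16] width=7 -> value=110 (bin 1101110); offset now 16 = byte 2 bit 0; 24 bits remain
Read 3: bits[16:19] width=3 -> value=0 (bin 000); offset now 19 = byte 2 bit 3; 21 bits remain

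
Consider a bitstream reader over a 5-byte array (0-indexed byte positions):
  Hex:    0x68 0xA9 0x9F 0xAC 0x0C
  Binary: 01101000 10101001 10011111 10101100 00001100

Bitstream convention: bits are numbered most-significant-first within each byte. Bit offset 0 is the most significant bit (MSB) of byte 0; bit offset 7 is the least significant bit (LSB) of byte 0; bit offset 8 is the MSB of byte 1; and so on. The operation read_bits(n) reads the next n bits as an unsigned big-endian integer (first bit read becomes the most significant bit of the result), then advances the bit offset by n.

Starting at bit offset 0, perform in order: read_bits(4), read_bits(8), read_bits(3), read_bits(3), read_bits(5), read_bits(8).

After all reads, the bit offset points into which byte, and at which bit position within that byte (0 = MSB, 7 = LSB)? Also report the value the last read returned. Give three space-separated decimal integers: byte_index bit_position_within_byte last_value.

Answer: 3 7 214

Derivation:
Read 1: bits[0:4] width=4 -> value=6 (bin 0110); offset now 4 = byte 0 bit 4; 36 bits remain
Read 2: bits[4:12] width=8 -> value=138 (bin 10001010); offset now 12 = byte 1 bit 4; 28 bits remain
Read 3: bits[12:15] width=3 -> value=4 (bin 100); offset now 15 = byte 1 bit 7; 25 bits remain
Read 4: bits[15:18] width=3 -> value=6 (bin 110); offset now 18 = byte 2 bit 2; 22 bits remain
Read 5: bits[18:23] width=5 -> value=15 (bin 01111); offset now 23 = byte 2 bit 7; 17 bits remain
Read 6: bits[23:31] width=8 -> value=214 (bin 11010110); offset now 31 = byte 3 bit 7; 9 bits remain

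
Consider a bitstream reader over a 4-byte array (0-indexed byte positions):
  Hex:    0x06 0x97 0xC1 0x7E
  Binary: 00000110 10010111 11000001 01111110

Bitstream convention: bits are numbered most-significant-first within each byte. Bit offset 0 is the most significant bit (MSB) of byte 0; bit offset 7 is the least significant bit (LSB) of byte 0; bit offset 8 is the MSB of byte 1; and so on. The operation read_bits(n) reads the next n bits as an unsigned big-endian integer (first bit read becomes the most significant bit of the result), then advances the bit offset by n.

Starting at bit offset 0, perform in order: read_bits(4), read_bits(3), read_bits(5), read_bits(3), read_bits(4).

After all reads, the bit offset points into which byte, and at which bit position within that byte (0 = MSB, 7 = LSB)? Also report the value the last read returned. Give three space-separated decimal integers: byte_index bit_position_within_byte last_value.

Read 1: bits[0:4] width=4 -> value=0 (bin 0000); offset now 4 = byte 0 bit 4; 28 bits remain
Read 2: bits[4:7] width=3 -> value=3 (bin 011); offset now 7 = byte 0 bit 7; 25 bits remain
Read 3: bits[7:12] width=5 -> value=9 (bin 01001); offset now 12 = byte 1 bit 4; 20 bits remain
Read 4: bits[12:15] width=3 -> value=3 (bin 011); offset now 15 = byte 1 bit 7; 17 bits remain
Read 5: bits[15:19] width=4 -> value=14 (bin 1110); offset now 19 = byte 2 bit 3; 13 bits remain

Answer: 2 3 14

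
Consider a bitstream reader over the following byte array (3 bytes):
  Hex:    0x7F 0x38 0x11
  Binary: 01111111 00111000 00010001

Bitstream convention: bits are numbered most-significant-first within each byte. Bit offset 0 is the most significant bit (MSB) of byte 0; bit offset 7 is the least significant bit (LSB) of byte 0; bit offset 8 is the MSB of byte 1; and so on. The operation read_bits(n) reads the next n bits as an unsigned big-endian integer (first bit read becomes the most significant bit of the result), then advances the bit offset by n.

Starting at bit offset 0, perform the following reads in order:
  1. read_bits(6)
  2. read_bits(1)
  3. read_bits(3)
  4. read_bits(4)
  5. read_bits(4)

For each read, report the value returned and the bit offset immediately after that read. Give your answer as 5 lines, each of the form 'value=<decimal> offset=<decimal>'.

Read 1: bits[0:6] width=6 -> value=31 (bin 011111); offset now 6 = byte 0 bit 6; 18 bits remain
Read 2: bits[6:7] width=1 -> value=1 (bin 1); offset now 7 = byte 0 bit 7; 17 bits remain
Read 3: bits[7:10] width=3 -> value=4 (bin 100); offset now 10 = byte 1 bit 2; 14 bits remain
Read 4: bits[10:14] width=4 -> value=14 (bin 1110); offset now 14 = byte 1 bit 6; 10 bits remain
Read 5: bits[14:18] width=4 -> value=0 (bin 0000); offset now 18 = byte 2 bit 2; 6 bits remain

Answer: value=31 offset=6
value=1 offset=7
value=4 offset=10
value=14 offset=14
value=0 offset=18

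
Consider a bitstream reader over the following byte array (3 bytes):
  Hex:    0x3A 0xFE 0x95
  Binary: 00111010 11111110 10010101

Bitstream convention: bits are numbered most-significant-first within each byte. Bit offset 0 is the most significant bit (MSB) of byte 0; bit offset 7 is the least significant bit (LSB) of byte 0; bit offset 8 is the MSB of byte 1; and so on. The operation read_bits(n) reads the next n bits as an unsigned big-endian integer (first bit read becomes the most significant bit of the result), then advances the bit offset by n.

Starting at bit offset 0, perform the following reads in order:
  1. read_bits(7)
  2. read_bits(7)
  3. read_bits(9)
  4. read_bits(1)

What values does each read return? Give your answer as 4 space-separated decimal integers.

Answer: 29 63 330 1

Derivation:
Read 1: bits[0:7] width=7 -> value=29 (bin 0011101); offset now 7 = byte 0 bit 7; 17 bits remain
Read 2: bits[7:14] width=7 -> value=63 (bin 0111111); offset now 14 = byte 1 bit 6; 10 bits remain
Read 3: bits[14:23] width=9 -> value=330 (bin 101001010); offset now 23 = byte 2 bit 7; 1 bits remain
Read 4: bits[23:24] width=1 -> value=1 (bin 1); offset now 24 = byte 3 bit 0; 0 bits remain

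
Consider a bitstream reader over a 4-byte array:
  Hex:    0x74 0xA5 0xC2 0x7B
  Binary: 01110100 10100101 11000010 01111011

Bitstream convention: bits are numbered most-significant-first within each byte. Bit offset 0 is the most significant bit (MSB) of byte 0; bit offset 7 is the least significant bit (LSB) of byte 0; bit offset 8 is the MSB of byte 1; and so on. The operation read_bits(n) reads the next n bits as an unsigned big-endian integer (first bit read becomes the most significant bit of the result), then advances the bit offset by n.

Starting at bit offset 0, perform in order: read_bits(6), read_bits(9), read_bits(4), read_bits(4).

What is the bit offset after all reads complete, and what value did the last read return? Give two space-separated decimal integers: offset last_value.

Answer: 23 1

Derivation:
Read 1: bits[0:6] width=6 -> value=29 (bin 011101); offset now 6 = byte 0 bit 6; 26 bits remain
Read 2: bits[6:15] width=9 -> value=82 (bin 001010010); offset now 15 = byte 1 bit 7; 17 bits remain
Read 3: bits[15:19] width=4 -> value=14 (bin 1110); offset now 19 = byte 2 bit 3; 13 bits remain
Read 4: bits[19:23] width=4 -> value=1 (bin 0001); offset now 23 = byte 2 bit 7; 9 bits remain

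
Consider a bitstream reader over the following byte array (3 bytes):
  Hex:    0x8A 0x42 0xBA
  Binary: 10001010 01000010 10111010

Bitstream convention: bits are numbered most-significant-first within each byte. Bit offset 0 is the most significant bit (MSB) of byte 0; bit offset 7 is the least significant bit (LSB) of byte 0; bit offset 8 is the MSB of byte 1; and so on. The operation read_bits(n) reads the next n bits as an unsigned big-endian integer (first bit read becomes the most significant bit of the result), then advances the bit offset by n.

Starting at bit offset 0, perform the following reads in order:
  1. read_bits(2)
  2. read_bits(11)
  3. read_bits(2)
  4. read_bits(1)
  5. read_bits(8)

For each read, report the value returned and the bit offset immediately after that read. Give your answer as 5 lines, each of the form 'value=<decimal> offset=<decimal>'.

Answer: value=2 offset=2
value=328 offset=13
value=1 offset=15
value=0 offset=16
value=186 offset=24

Derivation:
Read 1: bits[0:2] width=2 -> value=2 (bin 10); offset now 2 = byte 0 bit 2; 22 bits remain
Read 2: bits[2:13] width=11 -> value=328 (bin 00101001000); offset now 13 = byte 1 bit 5; 11 bits remain
Read 3: bits[13:15] width=2 -> value=1 (bin 01); offset now 15 = byte 1 bit 7; 9 bits remain
Read 4: bits[15:16] width=1 -> value=0 (bin 0); offset now 16 = byte 2 bit 0; 8 bits remain
Read 5: bits[16:24] width=8 -> value=186 (bin 10111010); offset now 24 = byte 3 bit 0; 0 bits remain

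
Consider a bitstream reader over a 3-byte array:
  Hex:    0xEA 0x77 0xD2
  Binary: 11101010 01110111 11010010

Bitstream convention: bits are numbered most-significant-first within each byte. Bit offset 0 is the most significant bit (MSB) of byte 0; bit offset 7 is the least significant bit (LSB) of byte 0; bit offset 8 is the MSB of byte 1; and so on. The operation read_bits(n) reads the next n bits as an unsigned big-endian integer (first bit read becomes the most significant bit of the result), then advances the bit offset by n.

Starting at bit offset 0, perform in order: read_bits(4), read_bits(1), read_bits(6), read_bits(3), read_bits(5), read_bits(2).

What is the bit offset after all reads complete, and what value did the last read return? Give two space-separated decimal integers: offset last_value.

Answer: 21 2

Derivation:
Read 1: bits[0:4] width=4 -> value=14 (bin 1110); offset now 4 = byte 0 bit 4; 20 bits remain
Read 2: bits[4:5] width=1 -> value=1 (bin 1); offset now 5 = byte 0 bit 5; 19 bits remain
Read 3: bits[5:11] width=6 -> value=19 (bin 010011); offset now 11 = byte 1 bit 3; 13 bits remain
Read 4: bits[11:14] width=3 -> value=5 (bin 101); offset now 14 = byte 1 bit 6; 10 bits remain
Read 5: bits[14:19] width=5 -> value=30 (bin 11110); offset now 19 = byte 2 bit 3; 5 bits remain
Read 6: bits[19:21] width=2 -> value=2 (bin 10); offset now 21 = byte 2 bit 5; 3 bits remain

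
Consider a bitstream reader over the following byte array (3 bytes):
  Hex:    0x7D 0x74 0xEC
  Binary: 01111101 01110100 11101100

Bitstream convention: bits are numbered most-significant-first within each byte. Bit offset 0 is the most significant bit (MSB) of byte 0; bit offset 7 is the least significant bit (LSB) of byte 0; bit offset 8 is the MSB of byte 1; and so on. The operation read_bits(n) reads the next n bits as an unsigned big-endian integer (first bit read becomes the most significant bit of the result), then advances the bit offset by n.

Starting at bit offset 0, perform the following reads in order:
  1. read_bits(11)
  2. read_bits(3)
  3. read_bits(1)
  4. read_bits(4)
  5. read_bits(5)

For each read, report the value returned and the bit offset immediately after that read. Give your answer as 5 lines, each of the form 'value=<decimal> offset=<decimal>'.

Read 1: bits[0:11] width=11 -> value=1003 (bin 01111101011); offset now 11 = byte 1 bit 3; 13 bits remain
Read 2: bits[11:14] width=3 -> value=5 (bin 101); offset now 14 = byte 1 bit 6; 10 bits remain
Read 3: bits[14:15] width=1 -> value=0 (bin 0); offset now 15 = byte 1 bit 7; 9 bits remain
Read 4: bits[15:19] width=4 -> value=7 (bin 0111); offset now 19 = byte 2 bit 3; 5 bits remain
Read 5: bits[19:24] width=5 -> value=12 (bin 01100); offset now 24 = byte 3 bit 0; 0 bits remain

Answer: value=1003 offset=11
value=5 offset=14
value=0 offset=15
value=7 offset=19
value=12 offset=24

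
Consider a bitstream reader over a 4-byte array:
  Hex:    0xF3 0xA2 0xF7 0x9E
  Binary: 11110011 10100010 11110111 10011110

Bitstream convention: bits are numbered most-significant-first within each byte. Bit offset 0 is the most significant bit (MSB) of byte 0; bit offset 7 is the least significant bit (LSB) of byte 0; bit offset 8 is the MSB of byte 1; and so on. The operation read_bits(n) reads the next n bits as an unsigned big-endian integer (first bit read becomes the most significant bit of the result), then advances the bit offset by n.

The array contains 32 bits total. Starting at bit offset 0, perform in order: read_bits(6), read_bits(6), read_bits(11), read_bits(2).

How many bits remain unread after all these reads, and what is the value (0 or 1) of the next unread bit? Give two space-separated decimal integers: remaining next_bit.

Answer: 7 0

Derivation:
Read 1: bits[0:6] width=6 -> value=60 (bin 111100); offset now 6 = byte 0 bit 6; 26 bits remain
Read 2: bits[6:12] width=6 -> value=58 (bin 111010); offset now 12 = byte 1 bit 4; 20 bits remain
Read 3: bits[12:23] width=11 -> value=379 (bin 00101111011); offset now 23 = byte 2 bit 7; 9 bits remain
Read 4: bits[23:25] width=2 -> value=3 (bin 11); offset now 25 = byte 3 bit 1; 7 bits remain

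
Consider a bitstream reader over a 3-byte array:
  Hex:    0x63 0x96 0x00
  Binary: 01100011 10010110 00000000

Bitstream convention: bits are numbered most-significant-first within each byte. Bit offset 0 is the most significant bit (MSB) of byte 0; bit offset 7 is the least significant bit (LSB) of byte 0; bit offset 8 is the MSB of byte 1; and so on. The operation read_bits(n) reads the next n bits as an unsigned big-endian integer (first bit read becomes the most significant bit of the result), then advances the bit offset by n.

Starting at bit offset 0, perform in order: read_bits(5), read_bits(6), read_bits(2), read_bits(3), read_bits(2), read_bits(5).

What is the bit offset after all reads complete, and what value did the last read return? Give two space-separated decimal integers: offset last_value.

Answer: 23 0

Derivation:
Read 1: bits[0:5] width=5 -> value=12 (bin 01100); offset now 5 = byte 0 bit 5; 19 bits remain
Read 2: bits[5:11] width=6 -> value=28 (bin 011100); offset now 11 = byte 1 bit 3; 13 bits remain
Read 3: bits[11:13] width=2 -> value=2 (bin 10); offset now 13 = byte 1 bit 5; 11 bits remain
Read 4: bits[13:16] width=3 -> value=6 (bin 110); offset now 16 = byte 2 bit 0; 8 bits remain
Read 5: bits[16:18] width=2 -> value=0 (bin 00); offset now 18 = byte 2 bit 2; 6 bits remain
Read 6: bits[18:23] width=5 -> value=0 (bin 00000); offset now 23 = byte 2 bit 7; 1 bits remain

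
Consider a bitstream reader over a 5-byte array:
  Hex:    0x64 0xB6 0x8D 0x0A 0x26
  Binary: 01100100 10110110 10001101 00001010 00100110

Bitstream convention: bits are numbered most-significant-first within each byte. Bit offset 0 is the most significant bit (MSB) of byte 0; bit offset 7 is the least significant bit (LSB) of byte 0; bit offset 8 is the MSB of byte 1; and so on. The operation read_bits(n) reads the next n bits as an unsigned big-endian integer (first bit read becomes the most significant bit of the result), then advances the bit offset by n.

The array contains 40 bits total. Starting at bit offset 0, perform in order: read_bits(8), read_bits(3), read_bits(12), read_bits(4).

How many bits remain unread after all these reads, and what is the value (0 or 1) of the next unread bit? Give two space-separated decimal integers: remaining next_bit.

Read 1: bits[0:8] width=8 -> value=100 (bin 01100100); offset now 8 = byte 1 bit 0; 32 bits remain
Read 2: bits[8:11] width=3 -> value=5 (bin 101); offset now 11 = byte 1 bit 3; 29 bits remain
Read 3: bits[11:23] width=12 -> value=2886 (bin 101101000110); offset now 23 = byte 2 bit 7; 17 bits remain
Read 4: bits[23:27] width=4 -> value=8 (bin 1000); offset now 27 = byte 3 bit 3; 13 bits remain

Answer: 13 0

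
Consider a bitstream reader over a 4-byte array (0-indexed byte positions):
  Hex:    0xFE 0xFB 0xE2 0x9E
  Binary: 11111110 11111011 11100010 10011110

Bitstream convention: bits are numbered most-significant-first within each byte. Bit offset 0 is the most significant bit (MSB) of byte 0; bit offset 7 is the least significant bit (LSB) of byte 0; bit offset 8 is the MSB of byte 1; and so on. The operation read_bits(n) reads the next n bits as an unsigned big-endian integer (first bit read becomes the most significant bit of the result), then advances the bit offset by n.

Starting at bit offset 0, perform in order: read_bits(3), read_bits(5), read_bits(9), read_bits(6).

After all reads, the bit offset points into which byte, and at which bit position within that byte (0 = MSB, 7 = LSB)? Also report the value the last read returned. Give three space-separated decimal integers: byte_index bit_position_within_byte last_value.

Read 1: bits[0:3] width=3 -> value=7 (bin 111); offset now 3 = byte 0 bit 3; 29 bits remain
Read 2: bits[3:8] width=5 -> value=30 (bin 11110); offset now 8 = byte 1 bit 0; 24 bits remain
Read 3: bits[8:17] width=9 -> value=503 (bin 111110111); offset now 17 = byte 2 bit 1; 15 bits remain
Read 4: bits[17:23] width=6 -> value=49 (bin 110001); offset now 23 = byte 2 bit 7; 9 bits remain

Answer: 2 7 49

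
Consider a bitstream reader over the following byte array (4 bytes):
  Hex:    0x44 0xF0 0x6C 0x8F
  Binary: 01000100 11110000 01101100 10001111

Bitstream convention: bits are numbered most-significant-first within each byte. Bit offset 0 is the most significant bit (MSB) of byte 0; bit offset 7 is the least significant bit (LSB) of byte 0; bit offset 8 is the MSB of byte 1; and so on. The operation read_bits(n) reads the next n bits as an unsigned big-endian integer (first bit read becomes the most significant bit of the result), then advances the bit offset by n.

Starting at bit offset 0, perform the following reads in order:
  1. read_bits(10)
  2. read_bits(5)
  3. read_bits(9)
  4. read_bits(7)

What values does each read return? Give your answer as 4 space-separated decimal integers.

Answer: 275 24 108 71

Derivation:
Read 1: bits[0:10] width=10 -> value=275 (bin 0100010011); offset now 10 = byte 1 bit 2; 22 bits remain
Read 2: bits[10:15] width=5 -> value=24 (bin 11000); offset now 15 = byte 1 bit 7; 17 bits remain
Read 3: bits[15:24] width=9 -> value=108 (bin 001101100); offset now 24 = byte 3 bit 0; 8 bits remain
Read 4: bits[24:31] width=7 -> value=71 (bin 1000111); offset now 31 = byte 3 bit 7; 1 bits remain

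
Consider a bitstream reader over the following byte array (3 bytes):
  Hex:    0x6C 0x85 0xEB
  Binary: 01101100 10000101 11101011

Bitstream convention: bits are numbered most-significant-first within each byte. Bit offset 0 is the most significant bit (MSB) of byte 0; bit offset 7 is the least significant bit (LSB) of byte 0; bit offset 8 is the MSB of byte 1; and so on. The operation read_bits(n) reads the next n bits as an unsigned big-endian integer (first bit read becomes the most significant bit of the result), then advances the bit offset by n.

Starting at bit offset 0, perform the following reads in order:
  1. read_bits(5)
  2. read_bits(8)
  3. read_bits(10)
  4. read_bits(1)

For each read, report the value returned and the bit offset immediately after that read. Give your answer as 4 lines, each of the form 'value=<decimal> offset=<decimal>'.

Read 1: bits[0:5] width=5 -> value=13 (bin 01101); offset now 5 = byte 0 bit 5; 19 bits remain
Read 2: bits[5:13] width=8 -> value=144 (bin 10010000); offset now 13 = byte 1 bit 5; 11 bits remain
Read 3: bits[13:23] width=10 -> value=757 (bin 1011110101); offset now 23 = byte 2 bit 7; 1 bits remain
Read 4: bits[23:24] width=1 -> value=1 (bin 1); offset now 24 = byte 3 bit 0; 0 bits remain

Answer: value=13 offset=5
value=144 offset=13
value=757 offset=23
value=1 offset=24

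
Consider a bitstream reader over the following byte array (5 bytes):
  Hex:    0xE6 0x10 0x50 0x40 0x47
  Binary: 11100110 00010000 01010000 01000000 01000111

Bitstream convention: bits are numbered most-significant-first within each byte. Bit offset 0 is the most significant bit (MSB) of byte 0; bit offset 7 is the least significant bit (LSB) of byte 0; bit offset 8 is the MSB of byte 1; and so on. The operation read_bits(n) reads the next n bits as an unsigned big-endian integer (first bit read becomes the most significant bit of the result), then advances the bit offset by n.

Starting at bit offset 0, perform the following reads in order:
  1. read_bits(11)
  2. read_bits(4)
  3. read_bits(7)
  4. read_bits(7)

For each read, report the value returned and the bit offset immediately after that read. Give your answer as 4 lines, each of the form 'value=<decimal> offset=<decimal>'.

Read 1: bits[0:11] width=11 -> value=1840 (bin 11100110000); offset now 11 = byte 1 bit 3; 29 bits remain
Read 2: bits[11:15] width=4 -> value=8 (bin 1000); offset now 15 = byte 1 bit 7; 25 bits remain
Read 3: bits[15:22] width=7 -> value=20 (bin 0010100); offset now 22 = byte 2 bit 6; 18 bits remain
Read 4: bits[22:29] width=7 -> value=8 (bin 0001000); offset now 29 = byte 3 bit 5; 11 bits remain

Answer: value=1840 offset=11
value=8 offset=15
value=20 offset=22
value=8 offset=29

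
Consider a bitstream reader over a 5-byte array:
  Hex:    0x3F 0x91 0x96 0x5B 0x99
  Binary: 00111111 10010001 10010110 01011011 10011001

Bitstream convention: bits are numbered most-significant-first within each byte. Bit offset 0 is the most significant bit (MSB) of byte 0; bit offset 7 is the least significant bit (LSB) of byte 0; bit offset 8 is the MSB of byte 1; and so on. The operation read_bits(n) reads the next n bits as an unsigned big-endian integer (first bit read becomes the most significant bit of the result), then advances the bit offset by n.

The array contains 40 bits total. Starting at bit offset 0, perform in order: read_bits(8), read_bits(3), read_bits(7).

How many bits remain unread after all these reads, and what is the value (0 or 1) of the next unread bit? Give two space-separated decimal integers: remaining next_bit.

Answer: 22 0

Derivation:
Read 1: bits[0:8] width=8 -> value=63 (bin 00111111); offset now 8 = byte 1 bit 0; 32 bits remain
Read 2: bits[8:11] width=3 -> value=4 (bin 100); offset now 11 = byte 1 bit 3; 29 bits remain
Read 3: bits[11:18] width=7 -> value=70 (bin 1000110); offset now 18 = byte 2 bit 2; 22 bits remain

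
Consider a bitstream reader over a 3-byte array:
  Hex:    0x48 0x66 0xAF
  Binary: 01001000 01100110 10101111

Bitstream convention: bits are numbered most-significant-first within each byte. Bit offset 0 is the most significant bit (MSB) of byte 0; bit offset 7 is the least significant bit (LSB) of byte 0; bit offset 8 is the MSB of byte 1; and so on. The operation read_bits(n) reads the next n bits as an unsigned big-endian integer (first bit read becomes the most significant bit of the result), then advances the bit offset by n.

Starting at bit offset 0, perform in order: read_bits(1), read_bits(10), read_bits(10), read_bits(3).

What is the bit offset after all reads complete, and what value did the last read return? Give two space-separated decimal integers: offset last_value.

Read 1: bits[0:1] width=1 -> value=0 (bin 0); offset now 1 = byte 0 bit 1; 23 bits remain
Read 2: bits[1:11] width=10 -> value=579 (bin 1001000011); offset now 11 = byte 1 bit 3; 13 bits remain
Read 3: bits[11:21] width=10 -> value=213 (bin 0011010101); offset now 21 = byte 2 bit 5; 3 bits remain
Read 4: bits[21:24] width=3 -> value=7 (bin 111); offset now 24 = byte 3 bit 0; 0 bits remain

Answer: 24 7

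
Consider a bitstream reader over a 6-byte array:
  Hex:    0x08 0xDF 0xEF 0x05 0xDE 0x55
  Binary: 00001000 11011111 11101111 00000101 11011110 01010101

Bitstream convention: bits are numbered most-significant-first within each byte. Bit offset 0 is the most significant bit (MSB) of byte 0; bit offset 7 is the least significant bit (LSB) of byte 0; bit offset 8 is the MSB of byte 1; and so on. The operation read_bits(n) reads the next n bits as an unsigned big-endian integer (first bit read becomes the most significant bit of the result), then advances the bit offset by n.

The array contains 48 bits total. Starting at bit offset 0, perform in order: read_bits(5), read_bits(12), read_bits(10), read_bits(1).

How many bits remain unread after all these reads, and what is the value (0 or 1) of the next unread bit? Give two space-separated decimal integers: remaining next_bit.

Read 1: bits[0:5] width=5 -> value=1 (bin 00001); offset now 5 = byte 0 bit 5; 43 bits remain
Read 2: bits[5:17] width=12 -> value=447 (bin 000110111111); offset now 17 = byte 2 bit 1; 31 bits remain
Read 3: bits[17:27] width=10 -> value=888 (bin 1101111000); offset now 27 = byte 3 bit 3; 21 bits remain
Read 4: bits[27:28] width=1 -> value=0 (bin 0); offset now 28 = byte 3 bit 4; 20 bits remain

Answer: 20 0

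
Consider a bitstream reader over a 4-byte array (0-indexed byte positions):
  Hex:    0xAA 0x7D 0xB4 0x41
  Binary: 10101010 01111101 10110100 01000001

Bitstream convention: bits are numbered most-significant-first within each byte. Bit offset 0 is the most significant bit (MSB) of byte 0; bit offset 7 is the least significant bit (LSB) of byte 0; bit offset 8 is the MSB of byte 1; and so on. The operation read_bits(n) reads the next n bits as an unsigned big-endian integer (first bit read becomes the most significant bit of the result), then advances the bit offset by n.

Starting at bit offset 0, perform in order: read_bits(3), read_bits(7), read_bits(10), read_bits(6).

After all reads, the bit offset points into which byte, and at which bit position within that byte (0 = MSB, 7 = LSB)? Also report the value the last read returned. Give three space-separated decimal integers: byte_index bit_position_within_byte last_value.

Answer: 3 2 17

Derivation:
Read 1: bits[0:3] width=3 -> value=5 (bin 101); offset now 3 = byte 0 bit 3; 29 bits remain
Read 2: bits[3:10] width=7 -> value=41 (bin 0101001); offset now 10 = byte 1 bit 2; 22 bits remain
Read 3: bits[10:20] width=10 -> value=987 (bin 1111011011); offset now 20 = byte 2 bit 4; 12 bits remain
Read 4: bits[20:26] width=6 -> value=17 (bin 010001); offset now 26 = byte 3 bit 2; 6 bits remain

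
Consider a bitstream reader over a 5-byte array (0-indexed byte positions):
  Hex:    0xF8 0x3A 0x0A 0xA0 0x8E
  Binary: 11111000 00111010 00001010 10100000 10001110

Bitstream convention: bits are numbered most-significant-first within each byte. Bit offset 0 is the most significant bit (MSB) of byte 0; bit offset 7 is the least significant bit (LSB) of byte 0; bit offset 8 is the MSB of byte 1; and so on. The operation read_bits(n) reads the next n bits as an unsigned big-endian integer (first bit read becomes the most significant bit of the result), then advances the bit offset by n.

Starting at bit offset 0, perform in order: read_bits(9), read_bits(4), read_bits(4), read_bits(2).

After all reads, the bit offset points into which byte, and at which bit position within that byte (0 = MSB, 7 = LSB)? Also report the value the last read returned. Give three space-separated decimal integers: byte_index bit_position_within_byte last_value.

Read 1: bits[0:9] width=9 -> value=496 (bin 111110000); offset now 9 = byte 1 bit 1; 31 bits remain
Read 2: bits[9:13] width=4 -> value=7 (bin 0111); offset now 13 = byte 1 bit 5; 27 bits remain
Read 3: bits[13:17] width=4 -> value=4 (bin 0100); offset now 17 = byte 2 bit 1; 23 bits remain
Read 4: bits[17:19] width=2 -> value=0 (bin 00); offset now 19 = byte 2 bit 3; 21 bits remain

Answer: 2 3 0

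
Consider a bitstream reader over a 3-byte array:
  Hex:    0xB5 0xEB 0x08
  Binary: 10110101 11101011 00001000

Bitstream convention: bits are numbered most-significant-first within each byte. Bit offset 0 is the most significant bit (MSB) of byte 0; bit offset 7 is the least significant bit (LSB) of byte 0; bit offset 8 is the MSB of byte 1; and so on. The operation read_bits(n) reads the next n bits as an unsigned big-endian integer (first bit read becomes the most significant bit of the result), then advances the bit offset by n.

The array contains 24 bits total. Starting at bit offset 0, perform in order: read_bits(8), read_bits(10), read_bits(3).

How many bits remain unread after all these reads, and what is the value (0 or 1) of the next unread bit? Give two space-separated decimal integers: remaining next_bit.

Answer: 3 0

Derivation:
Read 1: bits[0:8] width=8 -> value=181 (bin 10110101); offset now 8 = byte 1 bit 0; 16 bits remain
Read 2: bits[8:18] width=10 -> value=940 (bin 1110101100); offset now 18 = byte 2 bit 2; 6 bits remain
Read 3: bits[18:21] width=3 -> value=1 (bin 001); offset now 21 = byte 2 bit 5; 3 bits remain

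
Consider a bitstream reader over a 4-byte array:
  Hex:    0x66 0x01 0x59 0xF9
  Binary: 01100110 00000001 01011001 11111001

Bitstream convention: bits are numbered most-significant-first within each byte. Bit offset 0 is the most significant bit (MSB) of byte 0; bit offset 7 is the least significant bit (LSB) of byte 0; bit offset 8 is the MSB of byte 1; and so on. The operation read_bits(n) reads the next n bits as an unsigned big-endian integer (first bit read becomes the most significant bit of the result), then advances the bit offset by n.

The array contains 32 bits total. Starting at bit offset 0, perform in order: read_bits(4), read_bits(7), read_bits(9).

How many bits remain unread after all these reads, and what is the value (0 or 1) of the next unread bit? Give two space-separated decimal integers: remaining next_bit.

Read 1: bits[0:4] width=4 -> value=6 (bin 0110); offset now 4 = byte 0 bit 4; 28 bits remain
Read 2: bits[4:11] width=7 -> value=48 (bin 0110000); offset now 11 = byte 1 bit 3; 21 bits remain
Read 3: bits[11:20] width=9 -> value=21 (bin 000010101); offset now 20 = byte 2 bit 4; 12 bits remain

Answer: 12 1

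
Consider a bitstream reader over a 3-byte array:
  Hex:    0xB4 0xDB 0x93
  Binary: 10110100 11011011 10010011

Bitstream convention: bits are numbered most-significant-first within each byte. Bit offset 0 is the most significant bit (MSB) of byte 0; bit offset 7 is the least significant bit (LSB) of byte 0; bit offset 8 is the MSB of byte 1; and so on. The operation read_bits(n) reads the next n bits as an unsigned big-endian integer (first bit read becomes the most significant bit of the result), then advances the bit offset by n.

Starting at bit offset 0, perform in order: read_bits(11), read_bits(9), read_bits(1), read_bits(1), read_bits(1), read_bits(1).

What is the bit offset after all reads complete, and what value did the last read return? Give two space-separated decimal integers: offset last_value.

Answer: 24 1

Derivation:
Read 1: bits[0:11] width=11 -> value=1446 (bin 10110100110); offset now 11 = byte 1 bit 3; 13 bits remain
Read 2: bits[11:20] width=9 -> value=441 (bin 110111001); offset now 20 = byte 2 bit 4; 4 bits remain
Read 3: bits[20:21] width=1 -> value=0 (bin 0); offset now 21 = byte 2 bit 5; 3 bits remain
Read 4: bits[21:22] width=1 -> value=0 (bin 0); offset now 22 = byte 2 bit 6; 2 bits remain
Read 5: bits[22:23] width=1 -> value=1 (bin 1); offset now 23 = byte 2 bit 7; 1 bits remain
Read 6: bits[23:24] width=1 -> value=1 (bin 1); offset now 24 = byte 3 bit 0; 0 bits remain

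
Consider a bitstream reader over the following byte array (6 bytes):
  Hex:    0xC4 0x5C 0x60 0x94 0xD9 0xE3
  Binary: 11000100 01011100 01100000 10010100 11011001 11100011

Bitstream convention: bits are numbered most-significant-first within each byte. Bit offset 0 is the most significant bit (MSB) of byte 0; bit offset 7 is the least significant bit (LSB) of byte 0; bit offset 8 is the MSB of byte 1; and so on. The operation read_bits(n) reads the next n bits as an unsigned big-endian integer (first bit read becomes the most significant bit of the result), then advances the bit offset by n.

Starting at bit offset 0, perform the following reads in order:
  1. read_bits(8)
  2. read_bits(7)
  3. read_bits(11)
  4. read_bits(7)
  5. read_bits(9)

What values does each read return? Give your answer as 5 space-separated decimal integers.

Answer: 196 46 386 41 359

Derivation:
Read 1: bits[0:8] width=8 -> value=196 (bin 11000100); offset now 8 = byte 1 bit 0; 40 bits remain
Read 2: bits[8:15] width=7 -> value=46 (bin 0101110); offset now 15 = byte 1 bit 7; 33 bits remain
Read 3: bits[15:26] width=11 -> value=386 (bin 00110000010); offset now 26 = byte 3 bit 2; 22 bits remain
Read 4: bits[26:33] width=7 -> value=41 (bin 0101001); offset now 33 = byte 4 bit 1; 15 bits remain
Read 5: bits[33:42] width=9 -> value=359 (bin 101100111); offset now 42 = byte 5 bit 2; 6 bits remain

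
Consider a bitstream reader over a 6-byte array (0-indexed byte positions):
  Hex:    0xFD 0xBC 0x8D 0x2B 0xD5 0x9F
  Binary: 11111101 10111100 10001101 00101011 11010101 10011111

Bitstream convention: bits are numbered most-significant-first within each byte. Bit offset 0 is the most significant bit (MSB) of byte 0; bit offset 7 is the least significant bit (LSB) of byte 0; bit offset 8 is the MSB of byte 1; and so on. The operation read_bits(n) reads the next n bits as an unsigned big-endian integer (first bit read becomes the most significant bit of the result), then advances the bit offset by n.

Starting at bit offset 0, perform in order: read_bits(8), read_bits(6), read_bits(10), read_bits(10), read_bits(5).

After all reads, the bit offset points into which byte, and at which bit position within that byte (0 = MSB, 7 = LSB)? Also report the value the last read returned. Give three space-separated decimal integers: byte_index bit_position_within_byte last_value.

Read 1: bits[0:8] width=8 -> value=253 (bin 11111101); offset now 8 = byte 1 bit 0; 40 bits remain
Read 2: bits[8:14] width=6 -> value=47 (bin 101111); offset now 14 = byte 1 bit 6; 34 bits remain
Read 3: bits[14:24] width=10 -> value=141 (bin 0010001101); offset now 24 = byte 3 bit 0; 24 bits remain
Read 4: bits[24:34] width=10 -> value=175 (bin 0010101111); offset now 34 = byte 4 bit 2; 14 bits remain
Read 5: bits[34:39] width=5 -> value=10 (bin 01010); offset now 39 = byte 4 bit 7; 9 bits remain

Answer: 4 7 10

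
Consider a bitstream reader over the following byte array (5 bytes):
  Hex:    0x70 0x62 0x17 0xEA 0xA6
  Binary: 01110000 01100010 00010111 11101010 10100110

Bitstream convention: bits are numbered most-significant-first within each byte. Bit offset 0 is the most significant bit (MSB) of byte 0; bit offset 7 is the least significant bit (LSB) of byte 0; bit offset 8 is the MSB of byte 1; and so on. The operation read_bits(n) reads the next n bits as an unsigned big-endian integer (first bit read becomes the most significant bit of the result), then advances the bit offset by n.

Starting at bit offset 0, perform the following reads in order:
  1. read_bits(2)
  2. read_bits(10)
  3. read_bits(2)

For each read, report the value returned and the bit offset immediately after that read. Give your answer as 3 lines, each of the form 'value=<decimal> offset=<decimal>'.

Answer: value=1 offset=2
value=774 offset=12
value=0 offset=14

Derivation:
Read 1: bits[0:2] width=2 -> value=1 (bin 01); offset now 2 = byte 0 bit 2; 38 bits remain
Read 2: bits[2:12] width=10 -> value=774 (bin 1100000110); offset now 12 = byte 1 bit 4; 28 bits remain
Read 3: bits[12:14] width=2 -> value=0 (bin 00); offset now 14 = byte 1 bit 6; 26 bits remain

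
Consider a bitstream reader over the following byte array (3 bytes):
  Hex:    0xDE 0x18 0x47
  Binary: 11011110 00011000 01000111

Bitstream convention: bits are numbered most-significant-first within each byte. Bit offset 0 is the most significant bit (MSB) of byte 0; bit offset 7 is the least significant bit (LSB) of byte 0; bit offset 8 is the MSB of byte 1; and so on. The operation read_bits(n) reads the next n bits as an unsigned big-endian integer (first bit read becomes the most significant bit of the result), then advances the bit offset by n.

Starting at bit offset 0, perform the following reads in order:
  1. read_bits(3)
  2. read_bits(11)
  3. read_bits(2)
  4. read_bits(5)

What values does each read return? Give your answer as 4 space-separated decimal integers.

Answer: 6 1926 0 8

Derivation:
Read 1: bits[0:3] width=3 -> value=6 (bin 110); offset now 3 = byte 0 bit 3; 21 bits remain
Read 2: bits[3:14] width=11 -> value=1926 (bin 11110000110); offset now 14 = byte 1 bit 6; 10 bits remain
Read 3: bits[14:16] width=2 -> value=0 (bin 00); offset now 16 = byte 2 bit 0; 8 bits remain
Read 4: bits[16:21] width=5 -> value=8 (bin 01000); offset now 21 = byte 2 bit 5; 3 bits remain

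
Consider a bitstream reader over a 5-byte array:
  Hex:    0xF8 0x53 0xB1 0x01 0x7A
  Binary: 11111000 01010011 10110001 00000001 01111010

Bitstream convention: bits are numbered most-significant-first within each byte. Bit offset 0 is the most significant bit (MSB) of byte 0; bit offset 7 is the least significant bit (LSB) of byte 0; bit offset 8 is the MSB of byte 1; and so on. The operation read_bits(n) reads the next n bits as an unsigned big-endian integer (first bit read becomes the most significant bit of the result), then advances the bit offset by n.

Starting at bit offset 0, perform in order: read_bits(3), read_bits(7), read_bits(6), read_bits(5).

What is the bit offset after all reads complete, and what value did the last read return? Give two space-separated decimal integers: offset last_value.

Answer: 21 22

Derivation:
Read 1: bits[0:3] width=3 -> value=7 (bin 111); offset now 3 = byte 0 bit 3; 37 bits remain
Read 2: bits[3:10] width=7 -> value=97 (bin 1100001); offset now 10 = byte 1 bit 2; 30 bits remain
Read 3: bits[10:16] width=6 -> value=19 (bin 010011); offset now 16 = byte 2 bit 0; 24 bits remain
Read 4: bits[16:21] width=5 -> value=22 (bin 10110); offset now 21 = byte 2 bit 5; 19 bits remain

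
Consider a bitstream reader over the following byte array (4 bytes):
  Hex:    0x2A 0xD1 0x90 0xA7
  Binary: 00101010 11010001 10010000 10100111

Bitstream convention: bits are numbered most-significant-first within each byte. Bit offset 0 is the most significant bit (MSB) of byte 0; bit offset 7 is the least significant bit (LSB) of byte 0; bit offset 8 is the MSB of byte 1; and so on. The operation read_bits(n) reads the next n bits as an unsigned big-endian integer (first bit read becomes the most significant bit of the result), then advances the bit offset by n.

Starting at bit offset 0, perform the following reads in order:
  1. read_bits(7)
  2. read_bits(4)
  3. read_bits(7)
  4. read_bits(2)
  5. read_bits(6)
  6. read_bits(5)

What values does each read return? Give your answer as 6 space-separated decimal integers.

Answer: 21 6 70 1 2 19

Derivation:
Read 1: bits[0:7] width=7 -> value=21 (bin 0010101); offset now 7 = byte 0 bit 7; 25 bits remain
Read 2: bits[7:11] width=4 -> value=6 (bin 0110); offset now 11 = byte 1 bit 3; 21 bits remain
Read 3: bits[11:18] width=7 -> value=70 (bin 1000110); offset now 18 = byte 2 bit 2; 14 bits remain
Read 4: bits[18:20] width=2 -> value=1 (bin 01); offset now 20 = byte 2 bit 4; 12 bits remain
Read 5: bits[20:26] width=6 -> value=2 (bin 000010); offset now 26 = byte 3 bit 2; 6 bits remain
Read 6: bits[26:31] width=5 -> value=19 (bin 10011); offset now 31 = byte 3 bit 7; 1 bits remain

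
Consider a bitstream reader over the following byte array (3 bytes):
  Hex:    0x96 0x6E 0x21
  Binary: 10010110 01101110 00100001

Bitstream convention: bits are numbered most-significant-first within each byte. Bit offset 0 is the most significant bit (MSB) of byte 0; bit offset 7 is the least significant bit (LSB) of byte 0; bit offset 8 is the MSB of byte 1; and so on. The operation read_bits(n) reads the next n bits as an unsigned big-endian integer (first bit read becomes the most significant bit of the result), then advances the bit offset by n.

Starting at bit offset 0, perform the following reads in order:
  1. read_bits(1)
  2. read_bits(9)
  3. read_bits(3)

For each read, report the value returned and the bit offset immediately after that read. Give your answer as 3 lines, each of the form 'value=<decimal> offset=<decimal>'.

Read 1: bits[0:1] width=1 -> value=1 (bin 1); offset now 1 = byte 0 bit 1; 23 bits remain
Read 2: bits[1:10] width=9 -> value=89 (bin 001011001); offset now 10 = byte 1 bit 2; 14 bits remain
Read 3: bits[10:13] width=3 -> value=5 (bin 101); offset now 13 = byte 1 bit 5; 11 bits remain

Answer: value=1 offset=1
value=89 offset=10
value=5 offset=13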